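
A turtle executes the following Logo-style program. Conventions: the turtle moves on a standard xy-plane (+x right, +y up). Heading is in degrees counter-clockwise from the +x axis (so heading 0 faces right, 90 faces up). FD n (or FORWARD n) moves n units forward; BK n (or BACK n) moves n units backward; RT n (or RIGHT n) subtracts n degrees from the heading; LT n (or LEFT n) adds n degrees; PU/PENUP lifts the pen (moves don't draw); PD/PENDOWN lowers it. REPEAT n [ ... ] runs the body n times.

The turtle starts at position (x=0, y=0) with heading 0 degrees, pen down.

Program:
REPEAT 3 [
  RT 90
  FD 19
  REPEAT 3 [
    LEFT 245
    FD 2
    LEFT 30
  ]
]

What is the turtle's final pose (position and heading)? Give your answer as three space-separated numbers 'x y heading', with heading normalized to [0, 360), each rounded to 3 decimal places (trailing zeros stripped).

Answer: 15.018 -46.947 45

Derivation:
Executing turtle program step by step:
Start: pos=(0,0), heading=0, pen down
REPEAT 3 [
  -- iteration 1/3 --
  RT 90: heading 0 -> 270
  FD 19: (0,0) -> (0,-19) [heading=270, draw]
  REPEAT 3 [
    -- iteration 1/3 --
    LT 245: heading 270 -> 155
    FD 2: (0,-19) -> (-1.813,-18.155) [heading=155, draw]
    LT 30: heading 155 -> 185
    -- iteration 2/3 --
    LT 245: heading 185 -> 70
    FD 2: (-1.813,-18.155) -> (-1.129,-16.275) [heading=70, draw]
    LT 30: heading 70 -> 100
    -- iteration 3/3 --
    LT 245: heading 100 -> 345
    FD 2: (-1.129,-16.275) -> (0.803,-16.793) [heading=345, draw]
    LT 30: heading 345 -> 15
  ]
  -- iteration 2/3 --
  RT 90: heading 15 -> 285
  FD 19: (0.803,-16.793) -> (5.721,-35.146) [heading=285, draw]
  REPEAT 3 [
    -- iteration 1/3 --
    LT 245: heading 285 -> 170
    FD 2: (5.721,-35.146) -> (3.751,-34.798) [heading=170, draw]
    LT 30: heading 170 -> 200
    -- iteration 2/3 --
    LT 245: heading 200 -> 85
    FD 2: (3.751,-34.798) -> (3.926,-32.806) [heading=85, draw]
    LT 30: heading 85 -> 115
    -- iteration 3/3 --
    LT 245: heading 115 -> 0
    FD 2: (3.926,-32.806) -> (5.926,-32.806) [heading=0, draw]
    LT 30: heading 0 -> 30
  ]
  -- iteration 3/3 --
  RT 90: heading 30 -> 300
  FD 19: (5.926,-32.806) -> (15.426,-49.26) [heading=300, draw]
  REPEAT 3 [
    -- iteration 1/3 --
    LT 245: heading 300 -> 185
    FD 2: (15.426,-49.26) -> (13.433,-49.435) [heading=185, draw]
    LT 30: heading 185 -> 215
    -- iteration 2/3 --
    LT 245: heading 215 -> 100
    FD 2: (13.433,-49.435) -> (13.086,-47.465) [heading=100, draw]
    LT 30: heading 100 -> 130
    -- iteration 3/3 --
    LT 245: heading 130 -> 15
    FD 2: (13.086,-47.465) -> (15.018,-46.947) [heading=15, draw]
    LT 30: heading 15 -> 45
  ]
]
Final: pos=(15.018,-46.947), heading=45, 12 segment(s) drawn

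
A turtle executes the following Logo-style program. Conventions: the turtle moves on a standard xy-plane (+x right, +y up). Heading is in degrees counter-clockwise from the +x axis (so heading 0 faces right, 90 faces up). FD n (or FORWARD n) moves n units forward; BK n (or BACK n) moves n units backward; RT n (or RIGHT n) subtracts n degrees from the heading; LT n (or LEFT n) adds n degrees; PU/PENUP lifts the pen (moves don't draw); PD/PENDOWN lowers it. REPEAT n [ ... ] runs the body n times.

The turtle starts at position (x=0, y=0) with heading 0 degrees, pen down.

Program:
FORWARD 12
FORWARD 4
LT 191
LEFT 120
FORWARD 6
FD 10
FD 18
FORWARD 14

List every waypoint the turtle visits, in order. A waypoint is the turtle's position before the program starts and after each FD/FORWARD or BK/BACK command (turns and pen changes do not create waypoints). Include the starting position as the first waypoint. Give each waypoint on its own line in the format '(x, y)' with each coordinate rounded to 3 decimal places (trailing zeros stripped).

Executing turtle program step by step:
Start: pos=(0,0), heading=0, pen down
FD 12: (0,0) -> (12,0) [heading=0, draw]
FD 4: (12,0) -> (16,0) [heading=0, draw]
LT 191: heading 0 -> 191
LT 120: heading 191 -> 311
FD 6: (16,0) -> (19.936,-4.528) [heading=311, draw]
FD 10: (19.936,-4.528) -> (26.497,-12.075) [heading=311, draw]
FD 18: (26.497,-12.075) -> (38.306,-25.66) [heading=311, draw]
FD 14: (38.306,-25.66) -> (47.491,-36.226) [heading=311, draw]
Final: pos=(47.491,-36.226), heading=311, 6 segment(s) drawn
Waypoints (7 total):
(0, 0)
(12, 0)
(16, 0)
(19.936, -4.528)
(26.497, -12.075)
(38.306, -25.66)
(47.491, -36.226)

Answer: (0, 0)
(12, 0)
(16, 0)
(19.936, -4.528)
(26.497, -12.075)
(38.306, -25.66)
(47.491, -36.226)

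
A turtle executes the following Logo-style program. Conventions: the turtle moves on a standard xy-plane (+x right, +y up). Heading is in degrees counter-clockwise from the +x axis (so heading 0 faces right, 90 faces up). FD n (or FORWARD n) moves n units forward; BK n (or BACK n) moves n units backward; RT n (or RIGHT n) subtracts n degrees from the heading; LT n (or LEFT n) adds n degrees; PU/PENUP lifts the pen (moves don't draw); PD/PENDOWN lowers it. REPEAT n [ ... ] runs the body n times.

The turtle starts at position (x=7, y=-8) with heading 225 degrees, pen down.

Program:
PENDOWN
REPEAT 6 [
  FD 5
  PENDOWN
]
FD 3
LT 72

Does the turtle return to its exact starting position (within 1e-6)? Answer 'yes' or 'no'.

Executing turtle program step by step:
Start: pos=(7,-8), heading=225, pen down
PD: pen down
REPEAT 6 [
  -- iteration 1/6 --
  FD 5: (7,-8) -> (3.464,-11.536) [heading=225, draw]
  PD: pen down
  -- iteration 2/6 --
  FD 5: (3.464,-11.536) -> (-0.071,-15.071) [heading=225, draw]
  PD: pen down
  -- iteration 3/6 --
  FD 5: (-0.071,-15.071) -> (-3.607,-18.607) [heading=225, draw]
  PD: pen down
  -- iteration 4/6 --
  FD 5: (-3.607,-18.607) -> (-7.142,-22.142) [heading=225, draw]
  PD: pen down
  -- iteration 5/6 --
  FD 5: (-7.142,-22.142) -> (-10.678,-25.678) [heading=225, draw]
  PD: pen down
  -- iteration 6/6 --
  FD 5: (-10.678,-25.678) -> (-14.213,-29.213) [heading=225, draw]
  PD: pen down
]
FD 3: (-14.213,-29.213) -> (-16.335,-31.335) [heading=225, draw]
LT 72: heading 225 -> 297
Final: pos=(-16.335,-31.335), heading=297, 7 segment(s) drawn

Start position: (7, -8)
Final position: (-16.335, -31.335)
Distance = 33; >= 1e-6 -> NOT closed

Answer: no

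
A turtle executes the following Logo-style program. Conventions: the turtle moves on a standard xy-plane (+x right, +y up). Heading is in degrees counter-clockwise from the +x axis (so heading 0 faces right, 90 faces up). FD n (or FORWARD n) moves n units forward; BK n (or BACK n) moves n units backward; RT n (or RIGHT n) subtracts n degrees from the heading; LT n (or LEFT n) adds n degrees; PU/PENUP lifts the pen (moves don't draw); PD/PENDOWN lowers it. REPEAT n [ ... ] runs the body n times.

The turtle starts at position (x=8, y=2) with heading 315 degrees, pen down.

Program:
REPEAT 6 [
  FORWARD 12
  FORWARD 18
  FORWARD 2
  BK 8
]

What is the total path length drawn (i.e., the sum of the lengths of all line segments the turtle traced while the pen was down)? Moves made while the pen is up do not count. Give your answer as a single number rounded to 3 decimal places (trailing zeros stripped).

Answer: 240

Derivation:
Executing turtle program step by step:
Start: pos=(8,2), heading=315, pen down
REPEAT 6 [
  -- iteration 1/6 --
  FD 12: (8,2) -> (16.485,-6.485) [heading=315, draw]
  FD 18: (16.485,-6.485) -> (29.213,-19.213) [heading=315, draw]
  FD 2: (29.213,-19.213) -> (30.627,-20.627) [heading=315, draw]
  BK 8: (30.627,-20.627) -> (24.971,-14.971) [heading=315, draw]
  -- iteration 2/6 --
  FD 12: (24.971,-14.971) -> (33.456,-23.456) [heading=315, draw]
  FD 18: (33.456,-23.456) -> (46.184,-36.184) [heading=315, draw]
  FD 2: (46.184,-36.184) -> (47.598,-37.598) [heading=315, draw]
  BK 8: (47.598,-37.598) -> (41.941,-31.941) [heading=315, draw]
  -- iteration 3/6 --
  FD 12: (41.941,-31.941) -> (50.426,-40.426) [heading=315, draw]
  FD 18: (50.426,-40.426) -> (63.154,-53.154) [heading=315, draw]
  FD 2: (63.154,-53.154) -> (64.569,-54.569) [heading=315, draw]
  BK 8: (64.569,-54.569) -> (58.912,-48.912) [heading=315, draw]
  -- iteration 4/6 --
  FD 12: (58.912,-48.912) -> (67.397,-57.397) [heading=315, draw]
  FD 18: (67.397,-57.397) -> (80.125,-70.125) [heading=315, draw]
  FD 2: (80.125,-70.125) -> (81.539,-71.539) [heading=315, draw]
  BK 8: (81.539,-71.539) -> (75.882,-65.882) [heading=315, draw]
  -- iteration 5/6 --
  FD 12: (75.882,-65.882) -> (84.368,-74.368) [heading=315, draw]
  FD 18: (84.368,-74.368) -> (97.095,-87.095) [heading=315, draw]
  FD 2: (97.095,-87.095) -> (98.51,-88.51) [heading=315, draw]
  BK 8: (98.51,-88.51) -> (92.853,-82.853) [heading=315, draw]
  -- iteration 6/6 --
  FD 12: (92.853,-82.853) -> (101.338,-91.338) [heading=315, draw]
  FD 18: (101.338,-91.338) -> (114.066,-104.066) [heading=315, draw]
  FD 2: (114.066,-104.066) -> (115.48,-105.48) [heading=315, draw]
  BK 8: (115.48,-105.48) -> (109.823,-99.823) [heading=315, draw]
]
Final: pos=(109.823,-99.823), heading=315, 24 segment(s) drawn

Segment lengths:
  seg 1: (8,2) -> (16.485,-6.485), length = 12
  seg 2: (16.485,-6.485) -> (29.213,-19.213), length = 18
  seg 3: (29.213,-19.213) -> (30.627,-20.627), length = 2
  seg 4: (30.627,-20.627) -> (24.971,-14.971), length = 8
  seg 5: (24.971,-14.971) -> (33.456,-23.456), length = 12
  seg 6: (33.456,-23.456) -> (46.184,-36.184), length = 18
  seg 7: (46.184,-36.184) -> (47.598,-37.598), length = 2
  seg 8: (47.598,-37.598) -> (41.941,-31.941), length = 8
  seg 9: (41.941,-31.941) -> (50.426,-40.426), length = 12
  seg 10: (50.426,-40.426) -> (63.154,-53.154), length = 18
  seg 11: (63.154,-53.154) -> (64.569,-54.569), length = 2
  seg 12: (64.569,-54.569) -> (58.912,-48.912), length = 8
  seg 13: (58.912,-48.912) -> (67.397,-57.397), length = 12
  seg 14: (67.397,-57.397) -> (80.125,-70.125), length = 18
  seg 15: (80.125,-70.125) -> (81.539,-71.539), length = 2
  seg 16: (81.539,-71.539) -> (75.882,-65.882), length = 8
  seg 17: (75.882,-65.882) -> (84.368,-74.368), length = 12
  seg 18: (84.368,-74.368) -> (97.095,-87.095), length = 18
  seg 19: (97.095,-87.095) -> (98.51,-88.51), length = 2
  seg 20: (98.51,-88.51) -> (92.853,-82.853), length = 8
  seg 21: (92.853,-82.853) -> (101.338,-91.338), length = 12
  seg 22: (101.338,-91.338) -> (114.066,-104.066), length = 18
  seg 23: (114.066,-104.066) -> (115.48,-105.48), length = 2
  seg 24: (115.48,-105.48) -> (109.823,-99.823), length = 8
Total = 240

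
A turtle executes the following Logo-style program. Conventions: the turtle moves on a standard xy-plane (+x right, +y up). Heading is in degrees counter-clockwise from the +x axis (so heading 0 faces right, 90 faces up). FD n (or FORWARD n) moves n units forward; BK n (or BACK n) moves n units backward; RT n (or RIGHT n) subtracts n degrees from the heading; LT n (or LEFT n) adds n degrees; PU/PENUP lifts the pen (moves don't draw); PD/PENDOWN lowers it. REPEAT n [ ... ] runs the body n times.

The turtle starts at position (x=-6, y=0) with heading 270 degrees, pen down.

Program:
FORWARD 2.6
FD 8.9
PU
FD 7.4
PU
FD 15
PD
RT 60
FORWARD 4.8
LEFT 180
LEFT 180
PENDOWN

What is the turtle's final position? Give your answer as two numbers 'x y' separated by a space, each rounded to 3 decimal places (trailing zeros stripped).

Executing turtle program step by step:
Start: pos=(-6,0), heading=270, pen down
FD 2.6: (-6,0) -> (-6,-2.6) [heading=270, draw]
FD 8.9: (-6,-2.6) -> (-6,-11.5) [heading=270, draw]
PU: pen up
FD 7.4: (-6,-11.5) -> (-6,-18.9) [heading=270, move]
PU: pen up
FD 15: (-6,-18.9) -> (-6,-33.9) [heading=270, move]
PD: pen down
RT 60: heading 270 -> 210
FD 4.8: (-6,-33.9) -> (-10.157,-36.3) [heading=210, draw]
LT 180: heading 210 -> 30
LT 180: heading 30 -> 210
PD: pen down
Final: pos=(-10.157,-36.3), heading=210, 3 segment(s) drawn

Answer: -10.157 -36.3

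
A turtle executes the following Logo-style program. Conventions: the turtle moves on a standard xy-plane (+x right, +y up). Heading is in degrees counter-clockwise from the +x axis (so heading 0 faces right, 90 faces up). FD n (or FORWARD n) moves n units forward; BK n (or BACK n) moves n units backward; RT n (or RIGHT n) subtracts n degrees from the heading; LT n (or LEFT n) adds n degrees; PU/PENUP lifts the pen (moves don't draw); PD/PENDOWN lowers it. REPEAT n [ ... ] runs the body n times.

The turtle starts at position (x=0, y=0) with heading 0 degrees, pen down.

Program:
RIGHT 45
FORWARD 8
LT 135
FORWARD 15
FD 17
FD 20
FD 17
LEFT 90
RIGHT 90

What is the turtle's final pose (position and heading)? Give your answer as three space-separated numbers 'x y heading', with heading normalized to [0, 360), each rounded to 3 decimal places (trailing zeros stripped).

Executing turtle program step by step:
Start: pos=(0,0), heading=0, pen down
RT 45: heading 0 -> 315
FD 8: (0,0) -> (5.657,-5.657) [heading=315, draw]
LT 135: heading 315 -> 90
FD 15: (5.657,-5.657) -> (5.657,9.343) [heading=90, draw]
FD 17: (5.657,9.343) -> (5.657,26.343) [heading=90, draw]
FD 20: (5.657,26.343) -> (5.657,46.343) [heading=90, draw]
FD 17: (5.657,46.343) -> (5.657,63.343) [heading=90, draw]
LT 90: heading 90 -> 180
RT 90: heading 180 -> 90
Final: pos=(5.657,63.343), heading=90, 5 segment(s) drawn

Answer: 5.657 63.343 90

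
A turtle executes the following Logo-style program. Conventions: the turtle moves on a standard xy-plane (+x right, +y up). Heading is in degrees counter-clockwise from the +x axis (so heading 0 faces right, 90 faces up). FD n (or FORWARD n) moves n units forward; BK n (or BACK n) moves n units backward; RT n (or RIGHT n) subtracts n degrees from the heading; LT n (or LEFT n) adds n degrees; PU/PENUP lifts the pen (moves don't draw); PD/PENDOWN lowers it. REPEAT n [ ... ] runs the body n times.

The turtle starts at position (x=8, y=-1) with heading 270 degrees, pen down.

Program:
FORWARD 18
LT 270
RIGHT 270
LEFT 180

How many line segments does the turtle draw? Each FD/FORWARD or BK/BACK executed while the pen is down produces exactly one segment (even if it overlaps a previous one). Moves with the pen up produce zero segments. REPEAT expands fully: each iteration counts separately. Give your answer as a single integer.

Answer: 1

Derivation:
Executing turtle program step by step:
Start: pos=(8,-1), heading=270, pen down
FD 18: (8,-1) -> (8,-19) [heading=270, draw]
LT 270: heading 270 -> 180
RT 270: heading 180 -> 270
LT 180: heading 270 -> 90
Final: pos=(8,-19), heading=90, 1 segment(s) drawn
Segments drawn: 1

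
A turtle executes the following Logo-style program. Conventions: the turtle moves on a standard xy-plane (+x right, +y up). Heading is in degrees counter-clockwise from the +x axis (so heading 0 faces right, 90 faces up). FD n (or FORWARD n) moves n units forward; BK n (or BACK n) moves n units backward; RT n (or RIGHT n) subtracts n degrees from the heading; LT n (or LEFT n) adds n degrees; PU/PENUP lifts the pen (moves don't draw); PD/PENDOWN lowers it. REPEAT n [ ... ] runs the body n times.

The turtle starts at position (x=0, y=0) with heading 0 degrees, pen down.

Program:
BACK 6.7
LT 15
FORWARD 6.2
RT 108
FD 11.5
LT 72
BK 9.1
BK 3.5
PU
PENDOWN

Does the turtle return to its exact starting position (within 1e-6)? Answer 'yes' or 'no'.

Executing turtle program step by step:
Start: pos=(0,0), heading=0, pen down
BK 6.7: (0,0) -> (-6.7,0) [heading=0, draw]
LT 15: heading 0 -> 15
FD 6.2: (-6.7,0) -> (-0.711,1.605) [heading=15, draw]
RT 108: heading 15 -> 267
FD 11.5: (-0.711,1.605) -> (-1.313,-9.88) [heading=267, draw]
LT 72: heading 267 -> 339
BK 9.1: (-1.313,-9.88) -> (-9.809,-6.618) [heading=339, draw]
BK 3.5: (-9.809,-6.618) -> (-13.076,-5.364) [heading=339, draw]
PU: pen up
PD: pen down
Final: pos=(-13.076,-5.364), heading=339, 5 segment(s) drawn

Start position: (0, 0)
Final position: (-13.076, -5.364)
Distance = 14.134; >= 1e-6 -> NOT closed

Answer: no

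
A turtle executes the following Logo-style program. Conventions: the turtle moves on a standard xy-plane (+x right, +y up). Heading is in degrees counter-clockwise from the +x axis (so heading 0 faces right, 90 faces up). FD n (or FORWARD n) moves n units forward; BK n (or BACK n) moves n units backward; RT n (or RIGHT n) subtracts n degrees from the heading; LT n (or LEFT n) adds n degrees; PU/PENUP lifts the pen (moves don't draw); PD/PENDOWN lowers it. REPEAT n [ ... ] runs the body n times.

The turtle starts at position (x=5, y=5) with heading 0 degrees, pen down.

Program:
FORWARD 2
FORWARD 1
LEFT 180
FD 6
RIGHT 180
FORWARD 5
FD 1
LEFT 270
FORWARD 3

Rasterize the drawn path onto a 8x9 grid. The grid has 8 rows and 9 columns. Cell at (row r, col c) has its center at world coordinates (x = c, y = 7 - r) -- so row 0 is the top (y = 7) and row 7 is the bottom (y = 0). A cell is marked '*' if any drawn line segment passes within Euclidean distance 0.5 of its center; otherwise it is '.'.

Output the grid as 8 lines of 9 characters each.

Answer: .........
.........
..*******
........*
........*
........*
.........
.........

Derivation:
Segment 0: (5,5) -> (7,5)
Segment 1: (7,5) -> (8,5)
Segment 2: (8,5) -> (2,5)
Segment 3: (2,5) -> (7,5)
Segment 4: (7,5) -> (8,5)
Segment 5: (8,5) -> (8,2)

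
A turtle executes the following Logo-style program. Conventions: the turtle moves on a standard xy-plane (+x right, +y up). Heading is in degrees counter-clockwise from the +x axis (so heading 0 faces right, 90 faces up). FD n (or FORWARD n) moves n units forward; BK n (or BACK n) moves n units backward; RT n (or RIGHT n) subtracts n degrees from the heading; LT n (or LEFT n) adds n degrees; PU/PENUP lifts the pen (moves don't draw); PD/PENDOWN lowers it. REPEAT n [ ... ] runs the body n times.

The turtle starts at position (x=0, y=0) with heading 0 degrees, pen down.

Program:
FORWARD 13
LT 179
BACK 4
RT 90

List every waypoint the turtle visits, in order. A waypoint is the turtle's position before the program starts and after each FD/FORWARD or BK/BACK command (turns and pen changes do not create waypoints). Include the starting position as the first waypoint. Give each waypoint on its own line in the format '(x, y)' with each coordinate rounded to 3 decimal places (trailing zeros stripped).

Answer: (0, 0)
(13, 0)
(16.999, -0.07)

Derivation:
Executing turtle program step by step:
Start: pos=(0,0), heading=0, pen down
FD 13: (0,0) -> (13,0) [heading=0, draw]
LT 179: heading 0 -> 179
BK 4: (13,0) -> (16.999,-0.07) [heading=179, draw]
RT 90: heading 179 -> 89
Final: pos=(16.999,-0.07), heading=89, 2 segment(s) drawn
Waypoints (3 total):
(0, 0)
(13, 0)
(16.999, -0.07)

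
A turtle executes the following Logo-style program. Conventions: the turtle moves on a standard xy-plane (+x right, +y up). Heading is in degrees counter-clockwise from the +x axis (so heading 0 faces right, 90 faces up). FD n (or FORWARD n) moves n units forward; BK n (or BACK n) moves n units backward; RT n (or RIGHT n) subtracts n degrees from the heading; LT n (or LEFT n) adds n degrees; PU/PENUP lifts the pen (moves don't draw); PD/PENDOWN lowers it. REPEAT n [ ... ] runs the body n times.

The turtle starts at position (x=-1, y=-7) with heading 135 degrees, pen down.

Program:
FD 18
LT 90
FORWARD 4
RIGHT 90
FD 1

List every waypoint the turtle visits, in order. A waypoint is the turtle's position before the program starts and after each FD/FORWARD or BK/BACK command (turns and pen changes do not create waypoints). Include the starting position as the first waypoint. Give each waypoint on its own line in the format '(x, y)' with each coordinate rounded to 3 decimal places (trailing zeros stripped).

Answer: (-1, -7)
(-13.728, 5.728)
(-16.556, 2.899)
(-17.263, 3.607)

Derivation:
Executing turtle program step by step:
Start: pos=(-1,-7), heading=135, pen down
FD 18: (-1,-7) -> (-13.728,5.728) [heading=135, draw]
LT 90: heading 135 -> 225
FD 4: (-13.728,5.728) -> (-16.556,2.899) [heading=225, draw]
RT 90: heading 225 -> 135
FD 1: (-16.556,2.899) -> (-17.263,3.607) [heading=135, draw]
Final: pos=(-17.263,3.607), heading=135, 3 segment(s) drawn
Waypoints (4 total):
(-1, -7)
(-13.728, 5.728)
(-16.556, 2.899)
(-17.263, 3.607)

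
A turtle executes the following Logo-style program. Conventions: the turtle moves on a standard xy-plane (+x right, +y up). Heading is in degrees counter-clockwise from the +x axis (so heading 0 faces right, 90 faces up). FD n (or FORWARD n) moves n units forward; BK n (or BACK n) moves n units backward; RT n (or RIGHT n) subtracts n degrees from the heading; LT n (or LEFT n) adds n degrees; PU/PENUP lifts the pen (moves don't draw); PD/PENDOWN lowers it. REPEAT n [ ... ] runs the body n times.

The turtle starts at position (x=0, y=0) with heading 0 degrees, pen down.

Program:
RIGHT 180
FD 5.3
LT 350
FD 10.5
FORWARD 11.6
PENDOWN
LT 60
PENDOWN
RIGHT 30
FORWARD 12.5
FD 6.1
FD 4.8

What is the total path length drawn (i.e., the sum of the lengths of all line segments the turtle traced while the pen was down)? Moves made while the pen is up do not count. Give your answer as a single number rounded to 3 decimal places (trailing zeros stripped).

Executing turtle program step by step:
Start: pos=(0,0), heading=0, pen down
RT 180: heading 0 -> 180
FD 5.3: (0,0) -> (-5.3,0) [heading=180, draw]
LT 350: heading 180 -> 170
FD 10.5: (-5.3,0) -> (-15.64,1.823) [heading=170, draw]
FD 11.6: (-15.64,1.823) -> (-27.064,3.838) [heading=170, draw]
PD: pen down
LT 60: heading 170 -> 230
PD: pen down
RT 30: heading 230 -> 200
FD 12.5: (-27.064,3.838) -> (-38.81,-0.438) [heading=200, draw]
FD 6.1: (-38.81,-0.438) -> (-44.543,-2.524) [heading=200, draw]
FD 4.8: (-44.543,-2.524) -> (-49.053,-4.166) [heading=200, draw]
Final: pos=(-49.053,-4.166), heading=200, 6 segment(s) drawn

Segment lengths:
  seg 1: (0,0) -> (-5.3,0), length = 5.3
  seg 2: (-5.3,0) -> (-15.64,1.823), length = 10.5
  seg 3: (-15.64,1.823) -> (-27.064,3.838), length = 11.6
  seg 4: (-27.064,3.838) -> (-38.81,-0.438), length = 12.5
  seg 5: (-38.81,-0.438) -> (-44.543,-2.524), length = 6.1
  seg 6: (-44.543,-2.524) -> (-49.053,-4.166), length = 4.8
Total = 50.8

Answer: 50.8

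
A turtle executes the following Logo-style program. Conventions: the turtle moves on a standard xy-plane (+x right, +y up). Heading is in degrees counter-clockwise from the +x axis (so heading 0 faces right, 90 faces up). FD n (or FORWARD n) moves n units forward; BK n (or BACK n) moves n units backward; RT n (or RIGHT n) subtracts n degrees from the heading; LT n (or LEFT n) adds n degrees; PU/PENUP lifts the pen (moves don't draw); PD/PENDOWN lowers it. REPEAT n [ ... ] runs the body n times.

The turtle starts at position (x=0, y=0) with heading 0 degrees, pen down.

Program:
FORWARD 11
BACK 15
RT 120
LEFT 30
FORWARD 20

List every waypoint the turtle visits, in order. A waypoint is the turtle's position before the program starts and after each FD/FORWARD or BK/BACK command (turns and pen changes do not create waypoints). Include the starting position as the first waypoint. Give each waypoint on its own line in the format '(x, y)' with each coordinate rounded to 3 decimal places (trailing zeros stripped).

Answer: (0, 0)
(11, 0)
(-4, 0)
(-4, -20)

Derivation:
Executing turtle program step by step:
Start: pos=(0,0), heading=0, pen down
FD 11: (0,0) -> (11,0) [heading=0, draw]
BK 15: (11,0) -> (-4,0) [heading=0, draw]
RT 120: heading 0 -> 240
LT 30: heading 240 -> 270
FD 20: (-4,0) -> (-4,-20) [heading=270, draw]
Final: pos=(-4,-20), heading=270, 3 segment(s) drawn
Waypoints (4 total):
(0, 0)
(11, 0)
(-4, 0)
(-4, -20)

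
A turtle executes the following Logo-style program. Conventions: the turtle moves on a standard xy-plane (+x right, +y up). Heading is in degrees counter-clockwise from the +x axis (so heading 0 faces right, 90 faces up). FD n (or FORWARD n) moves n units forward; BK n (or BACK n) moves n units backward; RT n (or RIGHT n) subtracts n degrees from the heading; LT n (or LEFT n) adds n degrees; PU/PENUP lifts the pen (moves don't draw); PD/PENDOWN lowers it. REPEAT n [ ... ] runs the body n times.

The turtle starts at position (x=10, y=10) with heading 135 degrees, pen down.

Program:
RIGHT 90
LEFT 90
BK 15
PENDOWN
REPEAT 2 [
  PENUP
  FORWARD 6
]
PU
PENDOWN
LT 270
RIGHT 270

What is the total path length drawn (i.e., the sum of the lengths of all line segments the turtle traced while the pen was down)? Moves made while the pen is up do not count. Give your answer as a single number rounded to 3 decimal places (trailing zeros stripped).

Answer: 15

Derivation:
Executing turtle program step by step:
Start: pos=(10,10), heading=135, pen down
RT 90: heading 135 -> 45
LT 90: heading 45 -> 135
BK 15: (10,10) -> (20.607,-0.607) [heading=135, draw]
PD: pen down
REPEAT 2 [
  -- iteration 1/2 --
  PU: pen up
  FD 6: (20.607,-0.607) -> (16.364,3.636) [heading=135, move]
  -- iteration 2/2 --
  PU: pen up
  FD 6: (16.364,3.636) -> (12.121,7.879) [heading=135, move]
]
PU: pen up
PD: pen down
LT 270: heading 135 -> 45
RT 270: heading 45 -> 135
Final: pos=(12.121,7.879), heading=135, 1 segment(s) drawn

Segment lengths:
  seg 1: (10,10) -> (20.607,-0.607), length = 15
Total = 15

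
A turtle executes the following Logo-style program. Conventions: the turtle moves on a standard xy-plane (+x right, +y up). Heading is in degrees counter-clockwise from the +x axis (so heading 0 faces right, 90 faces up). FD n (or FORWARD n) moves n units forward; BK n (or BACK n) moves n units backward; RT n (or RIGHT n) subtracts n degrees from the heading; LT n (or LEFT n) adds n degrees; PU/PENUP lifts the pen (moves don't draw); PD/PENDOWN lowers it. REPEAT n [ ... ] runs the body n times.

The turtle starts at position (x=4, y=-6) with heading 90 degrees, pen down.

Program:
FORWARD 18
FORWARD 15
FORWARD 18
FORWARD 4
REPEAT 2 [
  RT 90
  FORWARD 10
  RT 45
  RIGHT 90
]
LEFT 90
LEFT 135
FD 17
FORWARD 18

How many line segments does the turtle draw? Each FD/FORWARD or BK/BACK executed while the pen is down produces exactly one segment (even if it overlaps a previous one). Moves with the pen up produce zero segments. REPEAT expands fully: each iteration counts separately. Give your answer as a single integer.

Executing turtle program step by step:
Start: pos=(4,-6), heading=90, pen down
FD 18: (4,-6) -> (4,12) [heading=90, draw]
FD 15: (4,12) -> (4,27) [heading=90, draw]
FD 18: (4,27) -> (4,45) [heading=90, draw]
FD 4: (4,45) -> (4,49) [heading=90, draw]
REPEAT 2 [
  -- iteration 1/2 --
  RT 90: heading 90 -> 0
  FD 10: (4,49) -> (14,49) [heading=0, draw]
  RT 45: heading 0 -> 315
  RT 90: heading 315 -> 225
  -- iteration 2/2 --
  RT 90: heading 225 -> 135
  FD 10: (14,49) -> (6.929,56.071) [heading=135, draw]
  RT 45: heading 135 -> 90
  RT 90: heading 90 -> 0
]
LT 90: heading 0 -> 90
LT 135: heading 90 -> 225
FD 17: (6.929,56.071) -> (-5.092,44.05) [heading=225, draw]
FD 18: (-5.092,44.05) -> (-17.82,31.322) [heading=225, draw]
Final: pos=(-17.82,31.322), heading=225, 8 segment(s) drawn
Segments drawn: 8

Answer: 8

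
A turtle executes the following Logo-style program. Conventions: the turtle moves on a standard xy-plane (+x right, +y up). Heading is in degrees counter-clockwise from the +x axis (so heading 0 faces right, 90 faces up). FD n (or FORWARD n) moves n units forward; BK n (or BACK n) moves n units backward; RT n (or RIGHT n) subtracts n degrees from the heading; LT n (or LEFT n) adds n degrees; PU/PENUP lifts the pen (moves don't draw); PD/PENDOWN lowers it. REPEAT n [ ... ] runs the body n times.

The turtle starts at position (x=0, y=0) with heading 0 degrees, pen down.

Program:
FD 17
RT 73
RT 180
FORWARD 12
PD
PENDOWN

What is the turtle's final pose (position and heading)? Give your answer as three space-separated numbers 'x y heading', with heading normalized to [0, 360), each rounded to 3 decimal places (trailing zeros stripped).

Executing turtle program step by step:
Start: pos=(0,0), heading=0, pen down
FD 17: (0,0) -> (17,0) [heading=0, draw]
RT 73: heading 0 -> 287
RT 180: heading 287 -> 107
FD 12: (17,0) -> (13.492,11.476) [heading=107, draw]
PD: pen down
PD: pen down
Final: pos=(13.492,11.476), heading=107, 2 segment(s) drawn

Answer: 13.492 11.476 107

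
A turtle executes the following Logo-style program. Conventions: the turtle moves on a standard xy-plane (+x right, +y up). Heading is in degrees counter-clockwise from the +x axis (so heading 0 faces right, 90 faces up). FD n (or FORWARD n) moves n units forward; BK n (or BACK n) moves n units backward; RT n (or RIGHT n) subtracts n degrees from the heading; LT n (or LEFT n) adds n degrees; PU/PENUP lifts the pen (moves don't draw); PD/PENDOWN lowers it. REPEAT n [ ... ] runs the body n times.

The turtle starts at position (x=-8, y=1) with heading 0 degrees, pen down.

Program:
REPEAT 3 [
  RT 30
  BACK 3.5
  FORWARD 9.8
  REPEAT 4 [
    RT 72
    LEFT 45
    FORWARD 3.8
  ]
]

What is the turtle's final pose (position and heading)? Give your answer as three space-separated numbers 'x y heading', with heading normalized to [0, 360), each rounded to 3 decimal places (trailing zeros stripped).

Answer: -1.376 -3.641 306

Derivation:
Executing turtle program step by step:
Start: pos=(-8,1), heading=0, pen down
REPEAT 3 [
  -- iteration 1/3 --
  RT 30: heading 0 -> 330
  BK 3.5: (-8,1) -> (-11.031,2.75) [heading=330, draw]
  FD 9.8: (-11.031,2.75) -> (-2.544,-2.15) [heading=330, draw]
  REPEAT 4 [
    -- iteration 1/4 --
    RT 72: heading 330 -> 258
    LT 45: heading 258 -> 303
    FD 3.8: (-2.544,-2.15) -> (-0.474,-5.337) [heading=303, draw]
    -- iteration 2/4 --
    RT 72: heading 303 -> 231
    LT 45: heading 231 -> 276
    FD 3.8: (-0.474,-5.337) -> (-0.077,-9.116) [heading=276, draw]
    -- iteration 3/4 --
    RT 72: heading 276 -> 204
    LT 45: heading 204 -> 249
    FD 3.8: (-0.077,-9.116) -> (-1.439,-12.664) [heading=249, draw]
    -- iteration 4/4 --
    RT 72: heading 249 -> 177
    LT 45: heading 177 -> 222
    FD 3.8: (-1.439,-12.664) -> (-4.263,-15.206) [heading=222, draw]
  ]
  -- iteration 2/3 --
  RT 30: heading 222 -> 192
  BK 3.5: (-4.263,-15.206) -> (-0.839,-14.479) [heading=192, draw]
  FD 9.8: (-0.839,-14.479) -> (-10.425,-16.516) [heading=192, draw]
  REPEAT 4 [
    -- iteration 1/4 --
    RT 72: heading 192 -> 120
    LT 45: heading 120 -> 165
    FD 3.8: (-10.425,-16.516) -> (-14.096,-15.533) [heading=165, draw]
    -- iteration 2/4 --
    RT 72: heading 165 -> 93
    LT 45: heading 93 -> 138
    FD 3.8: (-14.096,-15.533) -> (-16.92,-12.99) [heading=138, draw]
    -- iteration 3/4 --
    RT 72: heading 138 -> 66
    LT 45: heading 66 -> 111
    FD 3.8: (-16.92,-12.99) -> (-18.282,-9.442) [heading=111, draw]
    -- iteration 4/4 --
    RT 72: heading 111 -> 39
    LT 45: heading 39 -> 84
    FD 3.8: (-18.282,-9.442) -> (-17.884,-5.663) [heading=84, draw]
  ]
  -- iteration 3/3 --
  RT 30: heading 84 -> 54
  BK 3.5: (-17.884,-5.663) -> (-19.942,-8.495) [heading=54, draw]
  FD 9.8: (-19.942,-8.495) -> (-14.181,-0.566) [heading=54, draw]
  REPEAT 4 [
    -- iteration 1/4 --
    RT 72: heading 54 -> 342
    LT 45: heading 342 -> 27
    FD 3.8: (-14.181,-0.566) -> (-10.795,1.159) [heading=27, draw]
    -- iteration 2/4 --
    RT 72: heading 27 -> 315
    LT 45: heading 315 -> 0
    FD 3.8: (-10.795,1.159) -> (-6.995,1.159) [heading=0, draw]
    -- iteration 3/4 --
    RT 72: heading 0 -> 288
    LT 45: heading 288 -> 333
    FD 3.8: (-6.995,1.159) -> (-3.61,-0.566) [heading=333, draw]
    -- iteration 4/4 --
    RT 72: heading 333 -> 261
    LT 45: heading 261 -> 306
    FD 3.8: (-3.61,-0.566) -> (-1.376,-3.641) [heading=306, draw]
  ]
]
Final: pos=(-1.376,-3.641), heading=306, 18 segment(s) drawn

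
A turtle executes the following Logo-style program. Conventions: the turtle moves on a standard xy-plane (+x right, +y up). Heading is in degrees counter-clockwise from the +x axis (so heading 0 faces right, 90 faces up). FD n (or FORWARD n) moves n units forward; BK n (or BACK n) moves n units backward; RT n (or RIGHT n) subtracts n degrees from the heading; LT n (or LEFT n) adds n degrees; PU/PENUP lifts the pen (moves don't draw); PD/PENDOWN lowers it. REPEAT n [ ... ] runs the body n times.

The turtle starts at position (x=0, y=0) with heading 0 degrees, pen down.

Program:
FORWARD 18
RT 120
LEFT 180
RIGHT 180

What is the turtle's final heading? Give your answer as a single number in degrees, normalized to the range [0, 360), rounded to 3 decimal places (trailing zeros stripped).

Answer: 240

Derivation:
Executing turtle program step by step:
Start: pos=(0,0), heading=0, pen down
FD 18: (0,0) -> (18,0) [heading=0, draw]
RT 120: heading 0 -> 240
LT 180: heading 240 -> 60
RT 180: heading 60 -> 240
Final: pos=(18,0), heading=240, 1 segment(s) drawn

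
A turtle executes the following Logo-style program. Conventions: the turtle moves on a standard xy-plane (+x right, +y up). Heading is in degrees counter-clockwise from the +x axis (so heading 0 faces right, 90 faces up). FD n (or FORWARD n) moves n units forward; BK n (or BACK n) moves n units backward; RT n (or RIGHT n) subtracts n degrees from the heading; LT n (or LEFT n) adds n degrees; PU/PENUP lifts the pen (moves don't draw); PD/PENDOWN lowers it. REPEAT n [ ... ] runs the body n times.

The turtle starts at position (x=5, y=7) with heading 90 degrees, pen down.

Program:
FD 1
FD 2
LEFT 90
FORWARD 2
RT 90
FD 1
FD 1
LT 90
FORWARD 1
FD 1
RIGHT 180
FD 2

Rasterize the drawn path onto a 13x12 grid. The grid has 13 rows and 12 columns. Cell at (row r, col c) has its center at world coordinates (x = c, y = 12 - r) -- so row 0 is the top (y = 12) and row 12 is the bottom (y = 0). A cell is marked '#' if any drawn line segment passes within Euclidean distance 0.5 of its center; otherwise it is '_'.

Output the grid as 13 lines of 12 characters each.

Answer: _###________
___#________
___###______
_____#______
_____#______
_____#______
____________
____________
____________
____________
____________
____________
____________

Derivation:
Segment 0: (5,7) -> (5,8)
Segment 1: (5,8) -> (5,10)
Segment 2: (5,10) -> (3,10)
Segment 3: (3,10) -> (3,11)
Segment 4: (3,11) -> (3,12)
Segment 5: (3,12) -> (2,12)
Segment 6: (2,12) -> (1,12)
Segment 7: (1,12) -> (3,12)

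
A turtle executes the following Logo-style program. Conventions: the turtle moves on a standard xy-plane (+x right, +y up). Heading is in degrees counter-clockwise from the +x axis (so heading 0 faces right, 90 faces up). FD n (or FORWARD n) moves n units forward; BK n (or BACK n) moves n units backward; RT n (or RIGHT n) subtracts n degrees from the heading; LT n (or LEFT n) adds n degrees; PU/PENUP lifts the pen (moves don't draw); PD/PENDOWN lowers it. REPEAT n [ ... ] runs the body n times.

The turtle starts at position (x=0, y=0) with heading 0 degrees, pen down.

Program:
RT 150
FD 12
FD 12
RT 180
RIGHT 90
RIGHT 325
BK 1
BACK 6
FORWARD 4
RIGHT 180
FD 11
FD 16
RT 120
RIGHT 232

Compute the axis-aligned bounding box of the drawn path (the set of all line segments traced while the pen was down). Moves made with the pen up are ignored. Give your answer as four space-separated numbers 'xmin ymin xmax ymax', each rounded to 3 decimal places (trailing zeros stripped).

Answer: -47.974 -12 0 0.679

Derivation:
Executing turtle program step by step:
Start: pos=(0,0), heading=0, pen down
RT 150: heading 0 -> 210
FD 12: (0,0) -> (-10.392,-6) [heading=210, draw]
FD 12: (-10.392,-6) -> (-20.785,-12) [heading=210, draw]
RT 180: heading 210 -> 30
RT 90: heading 30 -> 300
RT 325: heading 300 -> 335
BK 1: (-20.785,-12) -> (-21.691,-11.577) [heading=335, draw]
BK 6: (-21.691,-11.577) -> (-27.129,-9.042) [heading=335, draw]
FD 4: (-27.129,-9.042) -> (-23.504,-10.732) [heading=335, draw]
RT 180: heading 335 -> 155
FD 11: (-23.504,-10.732) -> (-33.473,-6.083) [heading=155, draw]
FD 16: (-33.473,-6.083) -> (-47.974,0.679) [heading=155, draw]
RT 120: heading 155 -> 35
RT 232: heading 35 -> 163
Final: pos=(-47.974,0.679), heading=163, 7 segment(s) drawn

Segment endpoints: x in {-47.974, -33.473, -27.129, -23.504, -21.691, -20.785, -10.392, 0}, y in {-12, -11.577, -10.732, -9.042, -6.083, -6, 0, 0.679}
xmin=-47.974, ymin=-12, xmax=0, ymax=0.679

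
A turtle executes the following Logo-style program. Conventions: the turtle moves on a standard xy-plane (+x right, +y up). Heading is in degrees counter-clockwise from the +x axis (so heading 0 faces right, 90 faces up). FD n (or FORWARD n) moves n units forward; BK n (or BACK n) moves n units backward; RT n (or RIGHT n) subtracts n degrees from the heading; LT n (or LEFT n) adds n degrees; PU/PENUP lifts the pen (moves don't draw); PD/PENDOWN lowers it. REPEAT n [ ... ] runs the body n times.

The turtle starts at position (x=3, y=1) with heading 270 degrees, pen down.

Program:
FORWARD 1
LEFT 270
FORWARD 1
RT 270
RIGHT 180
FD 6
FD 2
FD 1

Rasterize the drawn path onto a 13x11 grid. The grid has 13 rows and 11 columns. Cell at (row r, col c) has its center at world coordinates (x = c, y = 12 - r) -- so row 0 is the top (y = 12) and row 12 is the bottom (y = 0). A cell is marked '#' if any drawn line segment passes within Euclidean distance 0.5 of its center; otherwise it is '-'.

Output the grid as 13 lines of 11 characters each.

Answer: -----------
-----------
-----------
--#--------
--#--------
--#--------
--#--------
--#--------
--#--------
--#--------
--#--------
--##-------
--##-------

Derivation:
Segment 0: (3,1) -> (3,0)
Segment 1: (3,0) -> (2,0)
Segment 2: (2,0) -> (2,6)
Segment 3: (2,6) -> (2,8)
Segment 4: (2,8) -> (2,9)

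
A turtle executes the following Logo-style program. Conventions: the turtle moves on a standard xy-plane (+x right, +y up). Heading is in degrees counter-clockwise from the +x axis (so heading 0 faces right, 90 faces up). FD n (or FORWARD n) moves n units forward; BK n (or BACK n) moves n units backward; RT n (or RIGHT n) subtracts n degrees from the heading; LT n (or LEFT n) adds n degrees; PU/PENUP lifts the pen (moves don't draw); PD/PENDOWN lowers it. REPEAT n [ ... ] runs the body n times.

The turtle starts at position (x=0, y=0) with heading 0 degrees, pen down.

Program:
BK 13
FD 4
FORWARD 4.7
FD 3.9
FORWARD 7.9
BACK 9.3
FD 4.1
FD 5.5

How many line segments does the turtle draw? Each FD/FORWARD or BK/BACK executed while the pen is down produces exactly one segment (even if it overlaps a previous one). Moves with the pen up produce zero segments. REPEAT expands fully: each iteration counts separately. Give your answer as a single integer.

Executing turtle program step by step:
Start: pos=(0,0), heading=0, pen down
BK 13: (0,0) -> (-13,0) [heading=0, draw]
FD 4: (-13,0) -> (-9,0) [heading=0, draw]
FD 4.7: (-9,0) -> (-4.3,0) [heading=0, draw]
FD 3.9: (-4.3,0) -> (-0.4,0) [heading=0, draw]
FD 7.9: (-0.4,0) -> (7.5,0) [heading=0, draw]
BK 9.3: (7.5,0) -> (-1.8,0) [heading=0, draw]
FD 4.1: (-1.8,0) -> (2.3,0) [heading=0, draw]
FD 5.5: (2.3,0) -> (7.8,0) [heading=0, draw]
Final: pos=(7.8,0), heading=0, 8 segment(s) drawn
Segments drawn: 8

Answer: 8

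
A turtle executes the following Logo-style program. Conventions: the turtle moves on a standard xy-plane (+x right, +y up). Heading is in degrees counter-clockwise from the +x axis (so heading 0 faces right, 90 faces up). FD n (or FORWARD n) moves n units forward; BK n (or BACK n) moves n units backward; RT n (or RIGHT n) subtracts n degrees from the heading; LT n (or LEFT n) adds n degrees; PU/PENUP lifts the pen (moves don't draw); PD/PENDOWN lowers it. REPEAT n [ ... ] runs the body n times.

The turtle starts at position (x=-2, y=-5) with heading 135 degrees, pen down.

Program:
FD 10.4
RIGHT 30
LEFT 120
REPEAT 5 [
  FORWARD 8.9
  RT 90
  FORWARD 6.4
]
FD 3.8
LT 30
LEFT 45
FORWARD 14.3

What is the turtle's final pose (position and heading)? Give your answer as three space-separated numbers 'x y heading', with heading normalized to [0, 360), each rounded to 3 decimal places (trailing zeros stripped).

Executing turtle program step by step:
Start: pos=(-2,-5), heading=135, pen down
FD 10.4: (-2,-5) -> (-9.354,2.354) [heading=135, draw]
RT 30: heading 135 -> 105
LT 120: heading 105 -> 225
REPEAT 5 [
  -- iteration 1/5 --
  FD 8.9: (-9.354,2.354) -> (-15.647,-3.939) [heading=225, draw]
  RT 90: heading 225 -> 135
  FD 6.4: (-15.647,-3.939) -> (-20.173,0.586) [heading=135, draw]
  -- iteration 2/5 --
  FD 8.9: (-20.173,0.586) -> (-26.466,6.879) [heading=135, draw]
  RT 90: heading 135 -> 45
  FD 6.4: (-26.466,6.879) -> (-21.94,11.405) [heading=45, draw]
  -- iteration 3/5 --
  FD 8.9: (-21.94,11.405) -> (-15.647,17.698) [heading=45, draw]
  RT 90: heading 45 -> 315
  FD 6.4: (-15.647,17.698) -> (-11.122,13.173) [heading=315, draw]
  -- iteration 4/5 --
  FD 8.9: (-11.122,13.173) -> (-4.828,6.879) [heading=315, draw]
  RT 90: heading 315 -> 225
  FD 6.4: (-4.828,6.879) -> (-9.354,2.354) [heading=225, draw]
  -- iteration 5/5 --
  FD 8.9: (-9.354,2.354) -> (-15.647,-3.939) [heading=225, draw]
  RT 90: heading 225 -> 135
  FD 6.4: (-15.647,-3.939) -> (-20.173,0.586) [heading=135, draw]
]
FD 3.8: (-20.173,0.586) -> (-22.86,3.273) [heading=135, draw]
LT 30: heading 135 -> 165
LT 45: heading 165 -> 210
FD 14.3: (-22.86,3.273) -> (-35.244,-3.877) [heading=210, draw]
Final: pos=(-35.244,-3.877), heading=210, 13 segment(s) drawn

Answer: -35.244 -3.877 210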